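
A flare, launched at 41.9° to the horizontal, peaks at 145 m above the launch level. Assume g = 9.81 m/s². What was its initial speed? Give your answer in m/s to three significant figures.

79.9 m/s

At the peak v_y = 0, so v_y0 = √(2gH) = √(2 × 9.81 × 145) = 53.34 m/s.
v_y0 = v₀ sin θ ⇒ v₀ = 53.34 / sin 41.9° = 79.87 m/s.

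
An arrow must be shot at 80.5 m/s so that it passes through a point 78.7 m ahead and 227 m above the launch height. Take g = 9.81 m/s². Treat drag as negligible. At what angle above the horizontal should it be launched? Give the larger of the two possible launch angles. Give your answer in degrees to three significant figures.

Trajectory: y = x tanθ − g x² (1 + tan²θ)/(2v₀²). With x = 78.7, y = 227, v₀ = 80.5, g = 9.81:
4.688 tan²θ − 78.7 tanθ + (231.7) = 0.
tanθ = [78.7 ± √(78.7² − 4 × 4.688 × (231.7))] / (2 × 4.688) = (78.7 ± 43.00) / 9.376, giving tanθ = 3.808 or 12.98.
θ = 75.28° or 85.59°; the larger is 85.59°.

85.6°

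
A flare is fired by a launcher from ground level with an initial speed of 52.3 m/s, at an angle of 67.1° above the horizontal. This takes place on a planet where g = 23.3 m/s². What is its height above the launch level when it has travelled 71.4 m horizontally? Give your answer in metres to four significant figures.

25.63 m

Resolve: vₓ = 52.30 cos 67.1° = 20.35 m/s and v_y0 = 52.30 sin 67.1° = 48.18 m/s.
At x = 71.4 m, t = x/vₓ = 71.4/20.35 = 3.508 s.
Height: y = v_y0 t − ½ g t² = 48.18 × 3.508 − 11.65 × 3.508² = 169.0 − 143.4 = 25.63 m.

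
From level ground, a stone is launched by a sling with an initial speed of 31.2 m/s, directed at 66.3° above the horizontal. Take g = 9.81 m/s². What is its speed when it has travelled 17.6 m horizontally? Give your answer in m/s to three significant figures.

19.4 m/s

vₓ = 31.20 cos 66.3° = 12.54 m/s; v_y0 = 31.20 sin 66.3° = 28.57 m/s.
x = vₓ t ⇒ t = 17.6/12.54 = 1.403 s.
Vertical velocity there: v_y = v_y0 − g t = 28.57 − 9.81 × 1.403 = 14.80 m/s.
Speed: √(vₓ² + v_y²) = √(12.54² + 14.80²) = 19.40 m/s.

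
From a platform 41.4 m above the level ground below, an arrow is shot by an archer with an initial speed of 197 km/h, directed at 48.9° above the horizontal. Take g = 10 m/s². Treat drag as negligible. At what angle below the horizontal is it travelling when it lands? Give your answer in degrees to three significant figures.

54.4°

Convert: 197 km/h = 197/3.6 = 54.72 m/s.
Horizontal component vₓ = 54.72 cos 48.9° = 35.97 m/s; vertical v_y0 = 54.72 sin 48.9° = 41.24 m/s.
Vertical motion (up positive, ground at y = 0): 5.000 t² − (41.24) t − 41.4 = 0, so t = (41.24 + √(41.24² + 2·10.0·41.4)) / 10.0 = (41.24 + 50.28) / 10.0 = 9.152 s.
At impact: v_y = v_y0 − g t = −50.28 m/s; vₓ = 35.97 m/s.
Angle below horizontal: arctan(|v_y|/vₓ) = arctan(50.28/35.97) = 54.42°.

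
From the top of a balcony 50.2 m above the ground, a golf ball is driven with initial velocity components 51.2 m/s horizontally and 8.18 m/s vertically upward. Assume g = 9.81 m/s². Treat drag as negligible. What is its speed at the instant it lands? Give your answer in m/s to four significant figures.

Vertical motion (up positive, ground at y = 0): 4.905 t² − (8.180) t − 50.2 = 0, so t = (8.180 + √(8.180² + 2·9.81·50.2)) / 9.81 = (8.180 + 32.43) / 9.81 = 4.140 s.
Vertical velocity at impact: v_y = v_y0 − g t = 8.180 − 9.81 × 4.140 = −32.43 m/s.
Speed: |v| = √(vₓ² + v_y²) = √(51.20² + 32.43²) = 60.61 m/s.

60.61 m/s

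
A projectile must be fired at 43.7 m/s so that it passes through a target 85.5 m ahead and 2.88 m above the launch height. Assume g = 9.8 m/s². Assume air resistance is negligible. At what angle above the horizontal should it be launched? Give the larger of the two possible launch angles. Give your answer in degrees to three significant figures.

76.9°

Trajectory: y = x tanθ − g x² (1 + tan²θ)/(2v₀²). With x = 85.5, y = 2.88, v₀ = 43.7, g = 9.80:
18.76 tan²θ − 85.5 tanθ + (21.64) = 0.
tanθ = [85.5 ± √(85.5² − 4 × 18.76 × (21.64))] / (2 × 18.76) = (85.5 ± 75.41) / 37.51, giving tanθ = 0.2689 or 4.289.
θ = 15.05° or 76.88°; the larger is 76.88°.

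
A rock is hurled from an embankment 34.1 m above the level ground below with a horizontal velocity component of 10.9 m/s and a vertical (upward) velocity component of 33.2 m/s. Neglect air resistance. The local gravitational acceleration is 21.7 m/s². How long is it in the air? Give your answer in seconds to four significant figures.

3.872 s

With up positive and y = 0 at the ground: y(t) = 34.1 + (33.20) t − 10.85 t². Setting y = 0 and taking the positive root: t = [33.20 + √(33.20² + 2·21.7·34.1)] / 21.7 = (33.20 + 50.82) / 21.7 = 3.872 s.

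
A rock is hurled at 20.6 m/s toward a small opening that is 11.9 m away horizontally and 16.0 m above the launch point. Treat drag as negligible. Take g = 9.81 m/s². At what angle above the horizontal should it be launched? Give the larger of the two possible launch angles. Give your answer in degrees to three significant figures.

Trajectory: y = x tanθ − g x² (1 + tan²θ)/(2v₀²). With x = 11.9, y = 16.0, v₀ = 20.6, g = 9.81:
1.637 tan²θ − 11.9 tanθ + (17.64) = 0.
tanθ = [11.9 ± √(11.9² − 4 × 1.637 × (17.64))] / (2 × 1.637) = (11.9 ± 5.112) / 3.274, giving tanθ = 2.073 or 5.197.
θ = 64.25° or 79.11°; the larger is 79.11°.

79.1°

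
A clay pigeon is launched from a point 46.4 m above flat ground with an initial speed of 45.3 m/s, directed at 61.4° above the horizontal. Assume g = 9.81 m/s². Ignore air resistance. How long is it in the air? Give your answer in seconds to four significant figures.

9.143 s

Components: vₓ = 45.30 cos 61.4° = 21.68 m/s, v_y0 = 45.30 sin 61.4° = 39.77 m/s.
Vertical motion (up positive, ground at y = 0): 4.905 t² − (39.77) t − 46.4 = 0, so t = (39.77 + √(39.77² + 2·9.81·46.4)) / 9.81 = (39.77 + 49.92) / 9.81 = 9.143 s.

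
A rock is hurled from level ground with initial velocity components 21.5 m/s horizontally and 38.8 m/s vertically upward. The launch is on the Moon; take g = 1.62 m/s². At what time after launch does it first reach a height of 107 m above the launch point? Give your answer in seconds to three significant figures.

Height y(t) = 38.80 t − 0.8100 t² = 107 gives 0.8100 t² − 38.80 t + 107 = 0.
Quadratic formula: t = (38.80 ± √1158.8) / 1.62 = (38.80 ± 34.04) / 1.62 → t = 2.938 s or 44.96 s.
The first (ascending) time is 2.938 s.

2.94 s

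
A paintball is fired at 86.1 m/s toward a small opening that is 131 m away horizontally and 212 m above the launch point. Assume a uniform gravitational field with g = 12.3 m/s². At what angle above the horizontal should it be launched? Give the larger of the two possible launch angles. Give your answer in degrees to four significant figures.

Trajectory: y = x tanθ − g x² (1 + tan²θ)/(2v₀²). With x = 131, y = 212, v₀ = 86.1, g = 12.3:
14.24 tan²θ − 131 tanθ + (226.2) = 0.
tanθ = [131 ± √(131² − 4 × 14.24 × (226.2))] / (2 × 14.24) = (131 ± 65.40) / 28.47, giving tanθ = 2.304 or 6.898.
θ = 66.54° or 81.75°; the larger is 81.75°.

81.75°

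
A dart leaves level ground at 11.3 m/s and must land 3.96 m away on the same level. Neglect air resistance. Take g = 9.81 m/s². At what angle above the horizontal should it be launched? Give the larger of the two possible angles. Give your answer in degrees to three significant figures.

81.1°

R = v₀² sin 2θ / g gives sin 2θ = gR/v₀² = 9.81·3.96/11.3² = 0.3042.
2θ = 17.71° or 180° − 17.71° = 162.3°, so θ = 8.856° or 81.14°.
The larger angle is 81.14°.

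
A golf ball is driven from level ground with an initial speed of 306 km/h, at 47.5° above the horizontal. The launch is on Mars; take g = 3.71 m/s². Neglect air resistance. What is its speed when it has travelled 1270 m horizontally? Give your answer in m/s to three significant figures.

60.6 m/s

Convert: 306 km/h = 306/3.6 = 85.00 m/s.
Resolve: vₓ = 85.00 cos 47.5° = 57.43 m/s and v_y0 = 85.00 sin 47.5° = 62.67 m/s.
At x = 1270 m, t = x/vₓ = 1270/57.43 = 22.12 s.
Vertical velocity there: v_y = v_y0 − g t = 62.67 − 3.71 × 22.12 = −19.38 m/s.
Speed: √(vₓ² + v_y²) = √(57.43² + 19.38²) = 60.61 m/s.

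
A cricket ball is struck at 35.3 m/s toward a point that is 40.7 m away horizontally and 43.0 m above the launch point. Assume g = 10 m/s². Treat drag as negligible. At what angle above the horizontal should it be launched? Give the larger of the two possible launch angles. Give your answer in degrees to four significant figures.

77.31°

Trajectory: y = x tanθ − g x² (1 + tan²θ)/(2v₀²). With x = 40.7, y = 43.0, v₀ = 35.3, g = 10.0:
6.647 tan²θ − 40.7 tanθ + (49.65) = 0.
tanθ = [40.7 ± √(40.7² − 4 × 6.647 × (49.65))] / (2 × 6.647) = (40.7 ± 18.34) / 13.29, giving tanθ = 1.682 or 4.442.
θ = 59.26° or 77.31°; the larger is 77.31°.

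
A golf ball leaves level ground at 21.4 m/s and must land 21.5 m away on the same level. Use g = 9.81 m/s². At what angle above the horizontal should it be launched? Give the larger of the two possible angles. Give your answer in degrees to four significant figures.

R = v₀² sin 2θ / g gives sin 2θ = gR/v₀² = 9.81·21.5/21.4² = 0.4606.
2θ = 27.42° or 180° − 27.42° = 152.6°, so θ = 13.71° or 76.29°.
The larger angle is 76.29°.

76.29°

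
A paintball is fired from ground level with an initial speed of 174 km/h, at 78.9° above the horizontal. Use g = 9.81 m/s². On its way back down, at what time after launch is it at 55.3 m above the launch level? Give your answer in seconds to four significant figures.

8.313 s

Convert: 174 km/h = 174/3.6 = 48.33 m/s.
Components: vₓ = 48.33 cos 78.9° = 9.305 m/s, v_y0 = 48.33 sin 78.9° = 47.43 m/s.
Height y(t) = 47.43 t − 4.905 t² = 55.3 gives 4.905 t² − 47.43 t + 55.3 = 0.
Quadratic formula: t = (47.43 ± √1164.5) / 9.81 = (47.43 ± 34.13) / 9.81 → t = 1.356 s or 8.313 s.
The descending-branch root is 8.313 s.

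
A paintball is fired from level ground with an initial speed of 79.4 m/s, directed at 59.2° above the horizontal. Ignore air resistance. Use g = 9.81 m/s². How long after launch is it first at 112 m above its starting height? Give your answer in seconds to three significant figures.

1.90 s

Horizontal component vₓ = 79.40 cos 59.2° = 40.66 m/s; vertical v_y0 = 79.40 sin 59.2° = 68.20 m/s.
Height y(t) = 68.20 t − 4.905 t² = 112 gives 4.905 t² − 68.20 t + 112 = 0.
t = [68.20 ± √(68.20² − 2·9.81·112)] / 9.81 = (68.20 ± 49.54) / 9.81, so t = 1.903 s or t = 12.00 s.
The first (ascending) time is 1.903 s.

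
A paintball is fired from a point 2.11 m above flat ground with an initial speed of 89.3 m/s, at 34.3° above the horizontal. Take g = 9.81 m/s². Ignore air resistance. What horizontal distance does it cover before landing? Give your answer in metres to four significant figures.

759.9 m

Resolve: vₓ = 89.30 cos 34.3° = 73.77 m/s and v_y0 = 89.30 sin 34.3° = 50.32 m/s.
Vertical motion (up positive, ground at y = 0): 4.905 t² − (50.32) t − 2.11 = 0, so t = (50.32 + √(50.32² + 2·9.81·2.11)) / 9.81 = (50.32 + 50.73) / 9.81 = 10.30 s.
Horizontal distance: R = vₓ t = 73.77 × 10.30 = 759.9 m.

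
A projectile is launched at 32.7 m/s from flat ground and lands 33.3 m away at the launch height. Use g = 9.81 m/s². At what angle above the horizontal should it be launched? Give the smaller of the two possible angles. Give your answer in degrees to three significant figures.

From R = (v₀²/g) sin 2θ: sin 2θ = 9.81 × 33.3 / 1069.3 = 0.3055.
2θ = 17.79° or 180° − 17.79° = 162.2°, so θ = 8.894° or 81.11°.
The smaller angle is 8.894°.

8.89°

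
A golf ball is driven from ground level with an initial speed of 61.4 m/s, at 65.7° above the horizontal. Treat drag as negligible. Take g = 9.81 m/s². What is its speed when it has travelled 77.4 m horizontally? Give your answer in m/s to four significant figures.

36.19 m/s

Components: vₓ = 61.40 cos 65.7° = 25.27 m/s, v_y0 = 61.40 sin 65.7° = 55.96 m/s.
Time to reach x = 77.4 m: t = x/vₓ = 77.4/25.27 = 3.063 s.
Vertical velocity there: v_y = v_y0 − g t = 55.96 − 9.81 × 3.063 = 25.91 m/s.
Speed: √(vₓ² + v_y²) = √(25.27² + 25.91²) = 36.19 m/s.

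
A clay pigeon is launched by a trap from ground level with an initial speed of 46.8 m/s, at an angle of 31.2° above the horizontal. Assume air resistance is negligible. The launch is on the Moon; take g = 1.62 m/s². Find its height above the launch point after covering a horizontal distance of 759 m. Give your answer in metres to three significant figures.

Resolve: vₓ = 46.80 cos 31.2° = 40.03 m/s and v_y0 = 46.80 sin 31.2° = 24.24 m/s.
Time to reach x = 759 m: t = x/vₓ = 759/40.03 = 18.96 s.
Height: y = v_y0 t − ½ g t² = 24.24 × 18.96 − 0.8100 × 18.96² = 459.7 − 291.2 = 168.5 m.

168 m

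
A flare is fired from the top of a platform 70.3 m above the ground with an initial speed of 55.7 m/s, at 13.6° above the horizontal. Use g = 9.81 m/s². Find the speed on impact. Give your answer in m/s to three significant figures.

Horizontal component vₓ = 55.70 cos 13.6° = 54.14 m/s; vertical v_y0 = 55.70 sin 13.6° = 13.10 m/s.
With up positive and y = 0 at the ground: y(t) = 70.3 + (13.10) t − 4.905 t². Setting y = 0 and taking the positive root: t = [13.10 + √(13.10² + 2·9.81·70.3)] / 9.81 = (13.10 + 39.38) / 9.81 = 5.349 s.
Vertical velocity at impact: v_y = v_y0 − g t = 13.10 − 9.81 × 5.349 = −39.38 m/s.
Speed: |v| = √(vₓ² + v_y²) = √(54.14² + 39.38²) = 66.95 m/s.

66.9 m/s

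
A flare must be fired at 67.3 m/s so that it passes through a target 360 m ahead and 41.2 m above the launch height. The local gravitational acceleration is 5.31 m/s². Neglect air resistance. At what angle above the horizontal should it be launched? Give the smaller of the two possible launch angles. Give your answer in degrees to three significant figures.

Trajectory: y = x tanθ − g x² (1 + tan²θ)/(2v₀²). With x = 360, y = 41.2, v₀ = 67.3, g = 5.31:
75.97 tan²θ − 360 tanθ + (117.2) = 0.
tanθ = [360 ± √(360² − 4 × 75.97 × (117.2))] / (2 × 75.97) = (360 ± 306.6) / 151.9, giving tanθ = 0.3516 or 4.387.
θ = 19.37° or 77.16°; the smaller is 19.37°.

19.4°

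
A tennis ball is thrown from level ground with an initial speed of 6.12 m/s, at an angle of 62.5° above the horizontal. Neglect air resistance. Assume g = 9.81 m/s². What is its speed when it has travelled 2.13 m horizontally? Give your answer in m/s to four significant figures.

3.442 m/s

Components: vₓ = 6.120 cos 62.5° = 2.826 m/s, v_y0 = 6.120 sin 62.5° = 5.429 m/s.
x = vₓ t ⇒ t = 2.13/2.826 = 0.7537 s.
Vertical velocity there: v_y = v_y0 − g t = 5.429 − 9.81 × 0.7537 = −1.966 m/s.
Speed: √(vₓ² + v_y²) = √(2.826² + 1.966²) = 3.442 m/s.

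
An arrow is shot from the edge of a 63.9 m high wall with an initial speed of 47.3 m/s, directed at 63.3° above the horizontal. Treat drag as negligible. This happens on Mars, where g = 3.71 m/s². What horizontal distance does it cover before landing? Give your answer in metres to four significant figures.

514.4 m

Resolve: vₓ = 47.30 cos 63.3° = 21.25 m/s and v_y0 = 47.30 sin 63.3° = 42.26 m/s.
With up positive and y = 0 at the ground: y(t) = 63.9 + (42.26) t − 1.855 t². Setting y = 0 and taking the positive root: t = [42.26 + √(42.26² + 2·3.71·63.9)] / 3.71 = (42.26 + 47.54) / 3.71 = 24.20 s.
Horizontal distance: R = vₓ t = 21.25 × 24.20 = 514.4 m.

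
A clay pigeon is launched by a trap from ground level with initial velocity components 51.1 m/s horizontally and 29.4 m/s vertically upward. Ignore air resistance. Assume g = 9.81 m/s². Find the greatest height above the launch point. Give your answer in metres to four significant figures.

44.06 m

At the apex v_y = 0, so H = v_y0²/(2g) = 29.40²/19.62 = 44.06 m.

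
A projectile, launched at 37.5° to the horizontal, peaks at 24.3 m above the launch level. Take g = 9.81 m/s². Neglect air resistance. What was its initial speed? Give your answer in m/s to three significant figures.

At the peak v_y = 0, so v_y0 = √(2gH) = √(2 × 9.81 × 24.3) = 21.83 m/s.
v_y0 = v₀ sin θ ⇒ v₀ = 21.83 / sin 37.5° = 35.87 m/s.

35.9 m/s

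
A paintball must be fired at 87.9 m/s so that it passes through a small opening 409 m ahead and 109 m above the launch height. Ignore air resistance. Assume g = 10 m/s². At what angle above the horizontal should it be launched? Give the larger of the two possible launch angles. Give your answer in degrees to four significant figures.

Trajectory: y = x tanθ − g x² (1 + tan²θ)/(2v₀²). With x = 409, y = 109, v₀ = 87.9, g = 10.0:
108.3 tan²θ − 409 tanθ + (217.3) = 0.
tanθ = [409 ± √(409² − 4 × 108.3 × (217.3))] / (2 × 108.3) = (409 ± 270.6) / 216.5, giving tanθ = 0.6394 or 3.139.
θ = 32.59° or 72.33°; the larger is 72.33°.

72.33°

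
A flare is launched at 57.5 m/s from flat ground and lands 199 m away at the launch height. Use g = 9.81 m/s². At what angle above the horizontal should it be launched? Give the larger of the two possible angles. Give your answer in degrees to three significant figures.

71.9°

R = v₀² sin 2θ / g gives sin 2θ = gR/v₀² = 9.81·199/57.5² = 0.5905.
2θ = 36.19° or 180° − 36.19° = 143.8°, so θ = 18.09° or 71.91°.
The larger angle is 71.91°.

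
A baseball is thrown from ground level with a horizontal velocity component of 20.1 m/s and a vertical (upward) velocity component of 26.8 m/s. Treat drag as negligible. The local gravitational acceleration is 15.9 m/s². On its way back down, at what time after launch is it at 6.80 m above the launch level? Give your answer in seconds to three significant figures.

Set y = v_y0 t − ½ g t² = 6.80: 7.950 t² − 26.80 t + 6.80 = 0.
t = [26.80 ± √(26.80² − 2·15.9·6.80)] / 15.9 = (26.80 ± 22.41) / 15.9, so t = 0.2764 s or t = 3.095 s.
The descending-branch root is 3.095 s.

3.09 s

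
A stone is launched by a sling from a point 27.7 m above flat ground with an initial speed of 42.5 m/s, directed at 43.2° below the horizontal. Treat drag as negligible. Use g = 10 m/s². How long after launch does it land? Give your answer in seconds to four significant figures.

0.8329 s

Horizontal component vₓ = 42.50 cos 43.2° = 30.98 m/s; vertical v_y0 = −29.09 m/s (downward).
Vertical motion (up positive, ground at y = 0): 5.000 t² − (−29.09) t − 27.7 = 0, so t = (−29.09 + √(29.09² + 2·10.0·27.7)) / 10.0 = (−29.09 + 37.42) / 10.0 = 0.8329 s.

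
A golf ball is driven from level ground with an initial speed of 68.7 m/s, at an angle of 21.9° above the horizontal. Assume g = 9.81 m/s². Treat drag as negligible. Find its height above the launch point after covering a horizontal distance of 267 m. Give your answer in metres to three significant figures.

21.3 m

vₓ = 68.70 cos 21.9° = 63.74 m/s; v_y0 = 68.70 sin 21.9° = 25.62 m/s.
x = vₓ t ⇒ t = 267/63.74 = 4.189 s.
Height: y = v_y0 t − ½ g t² = 25.62 × 4.189 − 4.905 × 4.189² = 107.3 − 86.06 = 21.27 m.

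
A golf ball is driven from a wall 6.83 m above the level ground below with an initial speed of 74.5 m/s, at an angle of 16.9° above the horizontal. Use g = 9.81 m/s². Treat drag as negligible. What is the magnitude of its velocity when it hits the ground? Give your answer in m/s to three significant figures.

Components: vₓ = 74.50 cos 16.9° = 71.28 m/s, v_y0 = 74.50 sin 16.9° = 21.66 m/s.
Vertical motion (up positive, ground at y = 0): 4.905 t² − (21.66) t − 6.83 = 0, so t = (21.66 + √(21.66² + 2·9.81·6.83)) / 9.81 = (21.66 + 24.56) / 9.81 = 4.711 s.
Vertical velocity at impact: v_y = v_y0 − g t = 21.66 − 9.81 × 4.711 = −24.56 m/s.
Speed: |v| = √(vₓ² + v_y²) = √(71.28² + 24.56²) = 75.39 m/s.

75.4 m/s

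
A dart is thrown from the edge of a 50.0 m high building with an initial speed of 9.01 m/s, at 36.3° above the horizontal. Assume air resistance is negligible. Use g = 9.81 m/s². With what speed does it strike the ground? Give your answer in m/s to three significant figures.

32.6 m/s

vₓ = 9.010 cos 36.3° = 7.261 m/s; v_y0 = 9.010 sin 36.3° = 5.334 m/s.
The projectile lands when y = 50.0 + (5.334) t − ½·9.81·t² = 0. Positive root: t = (5.334 + √(5.334² + 2·9.81·50.0)) / 9.81 = (5.334 + 31.77) / 9.81 = 3.782 s.
Vertical velocity at impact: v_y = v_y0 − g t = 5.334 − 9.81 × 3.782 = −31.77 m/s.
Speed: |v| = √(vₓ² + v_y²) = √(7.261² + 31.77²) = 32.59 m/s.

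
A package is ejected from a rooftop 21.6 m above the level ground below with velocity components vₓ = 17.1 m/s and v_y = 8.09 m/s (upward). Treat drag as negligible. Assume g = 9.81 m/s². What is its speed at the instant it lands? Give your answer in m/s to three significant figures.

28.0 m/s

With up positive and y = 0 at the ground: y(t) = 21.6 + (8.090) t − 4.905 t². Setting y = 0 and taking the positive root: t = [8.090 + √(8.090² + 2·9.81·21.6)] / 9.81 = (8.090 + 22.12) / 9.81 = 3.079 s.
Vertical velocity at impact: v_y = v_y0 − g t = 8.090 − 9.81 × 3.079 = −22.12 m/s.
Speed: |v| = √(vₓ² + v_y²) = √(17.10² + 22.12²) = 27.96 m/s.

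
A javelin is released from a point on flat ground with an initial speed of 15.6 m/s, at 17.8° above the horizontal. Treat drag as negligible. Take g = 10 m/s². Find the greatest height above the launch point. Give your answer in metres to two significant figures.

Resolve: vₓ = 15.60 cos 17.8° = 14.85 m/s and v_y0 = 15.60 sin 17.8° = 4.769 m/s.
At the apex v_y = 0, so H = v_y0²/(2g) = 4.769²/20.00 = 1.137 m.

1.1 m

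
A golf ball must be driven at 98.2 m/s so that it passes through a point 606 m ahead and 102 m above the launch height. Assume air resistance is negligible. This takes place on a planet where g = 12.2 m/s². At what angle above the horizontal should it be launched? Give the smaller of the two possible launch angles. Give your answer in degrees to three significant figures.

38.4°

Trajectory: y = x tanθ − g x² (1 + tan²θ)/(2v₀²). With x = 606, y = 102, v₀ = 98.2, g = 12.2:
232.3 tan²θ − 606 tanθ + (334.3) = 0.
tanθ = [606 ± √(606² − 4 × 232.3 × (334.3))] / (2 × 232.3) = (606 ± 237.9) / 464.6, giving tanθ = 0.7923 or 1.816.
θ = 38.39° or 61.17°; the smaller is 38.39°.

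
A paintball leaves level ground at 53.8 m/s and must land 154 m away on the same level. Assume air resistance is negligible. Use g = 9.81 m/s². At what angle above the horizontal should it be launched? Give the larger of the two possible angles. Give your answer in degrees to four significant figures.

Level-ground range R = v₀² sin(2θ)/g ⇒ sin(2θ) = gR/v₀² = 9.81 × 154 / 53.8² = 0.5219.
2θ = 31.46° or 180° − 31.46° = 148.5°, so θ = 15.73° or 74.27°.
The larger angle is 74.27°.

74.27°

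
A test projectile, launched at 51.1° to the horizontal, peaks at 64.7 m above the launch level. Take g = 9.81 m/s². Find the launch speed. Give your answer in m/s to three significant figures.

45.8 m/s

At the peak v_y = 0, so v_y0 = √(2gH) = √(2 × 9.81 × 64.7) = 35.63 m/s.
v_y0 = v₀ sin θ ⇒ v₀ = 35.63 / sin 51.1° = 45.78 m/s.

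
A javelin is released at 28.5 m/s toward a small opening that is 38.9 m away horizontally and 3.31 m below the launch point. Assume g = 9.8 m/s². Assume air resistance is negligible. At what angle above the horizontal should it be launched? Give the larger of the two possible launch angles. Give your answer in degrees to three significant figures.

Trajectory: y = x tanθ − g x² (1 + tan²θ)/(2v₀²). With x = 38.9, y = −3.31, v₀ = 28.5, g = 9.80:
9.129 tan²θ − 38.9 tanθ + (5.819) = 0.
tanθ = [38.9 ± √(38.9² − 4 × 9.129 × (5.819))] / (2 × 9.129) = (38.9 ± 36.07) / 18.26, giving tanθ = 0.1552 or 4.106.
θ = 8.824° or 76.31°; the larger is 76.31°.

76.3°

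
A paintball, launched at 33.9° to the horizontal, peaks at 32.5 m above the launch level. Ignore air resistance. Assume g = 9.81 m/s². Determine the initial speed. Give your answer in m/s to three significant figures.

45.3 m/s

At the peak v_y = 0, so v_y0 = √(2gH) = √(2 × 9.81 × 32.5) = 25.25 m/s.
v_y0 = v₀ sin θ ⇒ v₀ = 25.25 / sin 33.9° = 45.27 m/s.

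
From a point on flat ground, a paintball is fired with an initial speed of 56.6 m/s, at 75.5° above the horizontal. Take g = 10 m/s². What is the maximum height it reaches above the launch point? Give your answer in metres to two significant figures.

Components: vₓ = 56.60 cos 75.5° = 14.17 m/s, v_y0 = 56.60 sin 75.5° = 54.80 m/s.
Peak height H = v_y0² / (2g) = 3002.7 / 20.00 = 150.1 m.

150 m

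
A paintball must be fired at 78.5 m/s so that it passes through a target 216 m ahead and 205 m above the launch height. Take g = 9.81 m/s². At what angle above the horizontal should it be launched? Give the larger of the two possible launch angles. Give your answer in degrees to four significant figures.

Trajectory: y = x tanθ − g x² (1 + tan²θ)/(2v₀²). With x = 216, y = 205, v₀ = 78.5, g = 9.81:
37.14 tan²θ − 216 tanθ + (242.1) = 0.
tanθ = [216 ± √(216² − 4 × 37.14 × (242.1))] / (2 × 37.14) = (216 ± 103.4) / 74.27, giving tanθ = 1.516 or 4.300.
θ = 56.60° or 76.91°; the larger is 76.91°.

76.91°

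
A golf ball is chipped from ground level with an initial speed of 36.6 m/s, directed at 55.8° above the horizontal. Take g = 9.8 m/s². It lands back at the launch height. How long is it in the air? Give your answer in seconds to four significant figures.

6.178 s

vₓ = 36.60 cos 55.8° = 20.57 m/s; v_y0 = 36.60 sin 55.8° = 30.27 m/s.
It returns to y = 0 when t = 2 v_y0 / g = 2(30.27)/9.80 = 6.178 s.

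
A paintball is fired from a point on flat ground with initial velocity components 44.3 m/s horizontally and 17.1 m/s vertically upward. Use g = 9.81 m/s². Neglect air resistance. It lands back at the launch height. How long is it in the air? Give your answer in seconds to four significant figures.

Time of flight on level ground: T = 2 v_y0 / g = 2 × 17.10 / 9.81 = 3.486 s.

3.486 s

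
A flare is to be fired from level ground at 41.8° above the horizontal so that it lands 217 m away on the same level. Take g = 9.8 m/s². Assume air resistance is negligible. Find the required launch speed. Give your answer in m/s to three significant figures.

46.3 m/s

Level-ground range: R = v₀² sin(2θ)/g, so v₀ = √(gR / sin 2θ).
v₀ = √(9.80 × 217 / sin 83.60°) = √(2127 / 0.9938) = √2139.9 = 46.26 m/s.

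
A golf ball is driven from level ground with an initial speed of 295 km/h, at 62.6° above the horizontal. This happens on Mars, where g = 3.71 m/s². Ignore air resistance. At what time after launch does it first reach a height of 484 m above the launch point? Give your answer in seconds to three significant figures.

8.49 s

Convert: 295 km/h = 295/3.6 = 81.94 m/s.
Horizontal component vₓ = 81.94 cos 62.6° = 37.71 m/s; vertical v_y0 = 81.94 sin 62.6° = 72.75 m/s.
Set y = v_y0 t − ½ g t² = 484: 1.855 t² − 72.75 t + 484 = 0.
Quadratic formula: t = (72.75 ± √1701.5) / 3.71 = (72.75 ± 41.25) / 3.71 → t = 8.491 s or 30.73 s.
The first (ascending) time is 8.491 s.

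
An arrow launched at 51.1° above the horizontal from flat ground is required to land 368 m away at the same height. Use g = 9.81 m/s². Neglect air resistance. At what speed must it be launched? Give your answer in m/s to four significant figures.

From R = (v₀² / g) sin 2θ: v₀ = √(gR / sin 2θ).
v₀ = √(9.81 × 368 / sin 102.2°) = √(3610 / 0.9774) = √3693.5 = 60.77 m/s.

60.77 m/s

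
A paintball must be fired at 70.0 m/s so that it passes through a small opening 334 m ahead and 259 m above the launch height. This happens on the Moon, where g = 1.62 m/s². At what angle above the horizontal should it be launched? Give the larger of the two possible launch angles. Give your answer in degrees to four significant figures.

Trajectory: y = x tanθ − g x² (1 + tan²θ)/(2v₀²). With x = 334, y = 259, v₀ = 70.0, g = 1.62:
18.44 tan²θ − 334 tanθ + (277.4) = 0.
tanθ = [334 ± √(334² − 4 × 18.44 × (277.4))] / (2 × 18.44) = (334 ± 301.8) / 36.88, giving tanθ = 0.8727 or 17.24.
θ = 41.11° or 86.68°; the larger is 86.68°.

86.68°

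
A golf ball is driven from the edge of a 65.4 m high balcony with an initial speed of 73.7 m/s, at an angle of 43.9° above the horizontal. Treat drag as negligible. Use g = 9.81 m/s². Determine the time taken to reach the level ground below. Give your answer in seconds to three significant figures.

11.6 s

Components: vₓ = 73.70 cos 43.9° = 53.10 m/s, v_y0 = 73.70 sin 43.9° = 51.10 m/s.
The projectile lands when y = 65.4 + (51.10) t − ½·9.81·t² = 0. Positive root: t = (51.10 + √(51.10² + 2·9.81·65.4)) / 9.81 = (51.10 + 62.41) / 9.81 = 11.57 s.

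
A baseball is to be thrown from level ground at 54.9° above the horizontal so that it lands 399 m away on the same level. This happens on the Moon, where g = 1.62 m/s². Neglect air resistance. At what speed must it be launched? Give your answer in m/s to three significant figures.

26.2 m/s

From R = (v₀² / g) sin 2θ: v₀ = √(gR / sin 2θ).
v₀ = √(1.62 × 399 / sin 109.8°) = √(646.4 / 0.9409) = √686.99 = 26.21 m/s.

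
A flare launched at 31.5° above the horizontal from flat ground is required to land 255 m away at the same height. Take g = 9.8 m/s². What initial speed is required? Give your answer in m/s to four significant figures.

Level-ground range: R = v₀² sin(2θ)/g, so v₀ = √(gR / sin 2θ).
v₀ = √(9.80 × 255 / sin 63.00°) = √(2499 / 0.8910) = √2804.7 = 52.96 m/s.

52.96 m/s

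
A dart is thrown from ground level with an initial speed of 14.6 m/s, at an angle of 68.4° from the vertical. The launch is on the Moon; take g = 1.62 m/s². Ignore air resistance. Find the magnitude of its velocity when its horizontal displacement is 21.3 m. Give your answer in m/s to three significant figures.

Horizontal component vₓ = 14.60 sin 68.4° = 13.57 m/s; vertical v_y0 = 14.60 cos 68.4° = 5.375 m/s.
At x = 21.3 m, t = x/vₓ = 21.3/13.57 = 1.569 s.
Vertical velocity there: v_y = v_y0 − g t = 5.375 − 1.62 × 1.569 = 2.833 m/s.
Speed: √(vₓ² + v_y²) = √(13.57² + 2.833²) = 13.87 m/s.

13.9 m/s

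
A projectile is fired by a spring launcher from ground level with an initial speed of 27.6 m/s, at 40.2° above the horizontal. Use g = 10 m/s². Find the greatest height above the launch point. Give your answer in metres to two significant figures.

16 m

Resolve: vₓ = 27.60 cos 40.2° = 21.08 m/s and v_y0 = 27.60 sin 40.2° = 17.81 m/s.
Maximum height: H = v_y0² / (2g) = 17.81² / (2 × 10.0) = 15.87 m.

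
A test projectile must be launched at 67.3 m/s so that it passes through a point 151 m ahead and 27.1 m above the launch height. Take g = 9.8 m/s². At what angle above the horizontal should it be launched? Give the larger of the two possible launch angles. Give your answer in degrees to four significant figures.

80.15°

Trajectory: y = x tanθ − g x² (1 + tan²θ)/(2v₀²). With x = 151, y = 27.1, v₀ = 67.3, g = 9.80:
24.67 tan²θ − 151 tanθ + (51.77) = 0.
tanθ = [151 ± √(151² − 4 × 24.67 × (51.77))] / (2 × 24.67) = (151 ± 133.0) / 49.33, giving tanθ = 0.3645 or 5.757.
θ = 20.03° or 80.15°; the larger is 80.15°.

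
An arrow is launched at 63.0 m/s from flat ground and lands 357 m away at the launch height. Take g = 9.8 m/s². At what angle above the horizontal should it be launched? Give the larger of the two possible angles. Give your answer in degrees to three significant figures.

59.1°

Level-ground range R = v₀² sin(2θ)/g ⇒ sin(2θ) = gR/v₀² = 9.80 × 357 / 63.0² = 0.8815.
2θ = 61.82° or 180° − 61.82° = 118.2°, so θ = 30.91° or 59.09°.
The larger angle is 59.09°.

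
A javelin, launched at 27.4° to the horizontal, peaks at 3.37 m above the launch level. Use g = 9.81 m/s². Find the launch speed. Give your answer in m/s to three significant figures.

17.7 m/s

At the peak v_y = 0, so v_y0 = √(2gH) = √(2 × 9.81 × 3.37) = 8.131 m/s.
v_y0 = v₀ sin θ ⇒ v₀ = 8.131 / sin 27.4° = 17.67 m/s.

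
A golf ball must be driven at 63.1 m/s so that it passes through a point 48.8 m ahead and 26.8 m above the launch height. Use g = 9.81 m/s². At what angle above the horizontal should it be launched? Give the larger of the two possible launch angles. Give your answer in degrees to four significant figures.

86.42°

Trajectory: y = x tanθ − g x² (1 + tan²θ)/(2v₀²). With x = 48.8, y = 26.8, v₀ = 63.1, g = 9.81:
2.934 tan²θ − 48.8 tanθ + (29.73) = 0.
tanθ = [48.8 ± √(48.8² − 4 × 2.934 × (29.73))] / (2 × 2.934) = (48.8 ± 45.08) / 5.867, giving tanθ = 0.6334 or 16.00.
θ = 32.35° or 86.42°; the larger is 86.42°.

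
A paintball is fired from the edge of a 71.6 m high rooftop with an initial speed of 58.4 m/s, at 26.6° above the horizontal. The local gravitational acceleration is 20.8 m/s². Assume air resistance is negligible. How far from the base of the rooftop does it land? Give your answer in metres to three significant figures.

218 m

Resolve: vₓ = 58.40 cos 26.6° = 52.22 m/s and v_y0 = 58.40 sin 26.6° = 26.15 m/s.
The projectile lands when y = 71.6 + (26.15) t − ½·20.8·t² = 0. Positive root: t = (26.15 + √(26.15² + 2·20.8·71.6)) / 20.8 = (26.15 + 60.52) / 20.8 = 4.167 s.
Horizontal distance: R = vₓ t = 52.22 × 4.167 = 217.6 m.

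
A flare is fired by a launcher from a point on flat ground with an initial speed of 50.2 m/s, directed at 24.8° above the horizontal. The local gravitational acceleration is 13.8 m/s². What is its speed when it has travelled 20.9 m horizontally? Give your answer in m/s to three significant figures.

Horizontal component vₓ = 50.20 cos 24.8° = 45.57 m/s; vertical v_y0 = 50.20 sin 24.8° = 21.06 m/s.
Time to reach x = 20.9 m: t = x/vₓ = 20.9/45.57 = 0.4586 s.
Vertical velocity there: v_y = v_y0 − g t = 21.06 − 13.8 × 0.4586 = 14.73 m/s.
Speed: √(vₓ² + v_y²) = √(45.57² + 14.73²) = 47.89 m/s.

47.9 m/s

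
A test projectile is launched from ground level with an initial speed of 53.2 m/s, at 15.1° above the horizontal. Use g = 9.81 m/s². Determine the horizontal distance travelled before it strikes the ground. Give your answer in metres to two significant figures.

150 m

Components: vₓ = 53.20 cos 15.1° = 51.36 m/s, v_y0 = 53.20 sin 15.1° = 13.86 m/s.
Flight time T = 2 v_y0 / g = 2.825 s.
Horizontal distance R = vₓ T = 51.36 × 2.825 = 145.1 m.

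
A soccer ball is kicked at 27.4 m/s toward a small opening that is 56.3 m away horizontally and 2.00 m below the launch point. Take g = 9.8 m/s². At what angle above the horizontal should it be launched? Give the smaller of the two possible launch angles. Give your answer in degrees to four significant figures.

21.15°

Trajectory: y = x tanθ − g x² (1 + tan²θ)/(2v₀²). With x = 56.3, y = −2.00, v₀ = 27.4, g = 9.80:
20.69 tan²θ − 56.3 tanθ + (18.69) = 0.
tanθ = [56.3 ± √(56.3² − 4 × 20.69 × (18.69))] / (2 × 20.69) = (56.3 ± 40.29) / 41.38, giving tanθ = 0.3869 or 2.334.
θ = 21.15° or 66.81°; the smaller is 21.15°.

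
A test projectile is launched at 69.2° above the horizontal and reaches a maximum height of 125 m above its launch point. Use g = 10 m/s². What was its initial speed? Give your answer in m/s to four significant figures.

At the peak v_y = 0, so v_y0 = √(2gH) = √(2 × 10.0 × 125) = 50.00 m/s.
v_y0 = v₀ sin θ ⇒ v₀ = 50.00 / sin 69.2° = 53.49 m/s.

53.49 m/s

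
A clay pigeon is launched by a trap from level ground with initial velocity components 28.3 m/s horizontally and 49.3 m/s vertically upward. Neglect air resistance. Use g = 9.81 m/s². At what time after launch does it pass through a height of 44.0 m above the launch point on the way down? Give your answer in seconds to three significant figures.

9.06 s

Require v_y0 t − ½ g t² = 44.0, i.e. 4.905 t² − 49.30 t + 44.0 = 0.
Quadratic formula: t = (49.30 ± √1567.2) / 9.81 = (49.30 ± 39.59) / 9.81 → t = 0.9900 s or 9.061 s.
The descending-branch root is 9.061 s.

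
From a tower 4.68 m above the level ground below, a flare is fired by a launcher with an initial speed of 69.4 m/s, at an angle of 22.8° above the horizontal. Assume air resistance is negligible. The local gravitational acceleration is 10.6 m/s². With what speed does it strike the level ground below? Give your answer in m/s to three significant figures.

70.1 m/s

vₓ = 69.40 cos 22.8° = 63.98 m/s; v_y0 = 69.40 sin 22.8° = 26.89 m/s.
With up positive and y = 0 at the ground: y(t) = 4.68 + (26.89) t − 5.300 t². Setting y = 0 and taking the positive root: t = [26.89 + √(26.89² + 2·10.6·4.68)] / 10.6 = (26.89 + 28.68) / 10.6 = 5.243 s.
Vertical velocity at impact: v_y = v_y0 − g t = 26.89 − 10.6 × 5.243 = −28.68 m/s.
Speed: |v| = √(vₓ² + v_y²) = √(63.98² + 28.68²) = 70.11 m/s.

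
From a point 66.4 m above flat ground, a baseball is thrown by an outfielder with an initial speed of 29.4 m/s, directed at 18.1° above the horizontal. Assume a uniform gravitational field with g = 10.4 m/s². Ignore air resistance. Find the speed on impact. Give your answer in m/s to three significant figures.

Resolve: vₓ = 29.40 cos 18.1° = 27.95 m/s and v_y0 = 29.40 sin 18.1° = 9.134 m/s.
The projectile lands when y = 66.4 + (9.134) t − ½·10.4·t² = 0. Positive root: t = (9.134 + √(9.134² + 2·10.4·66.4)) / 10.4 = (9.134 + 38.27) / 10.4 = 4.558 s.
Vertical velocity at impact: v_y = v_y0 − g t = 9.134 − 10.4 × 4.558 = −38.27 m/s.
Speed: |v| = √(vₓ² + v_y²) = √(27.95² + 38.27²) = 47.39 m/s.

47.4 m/s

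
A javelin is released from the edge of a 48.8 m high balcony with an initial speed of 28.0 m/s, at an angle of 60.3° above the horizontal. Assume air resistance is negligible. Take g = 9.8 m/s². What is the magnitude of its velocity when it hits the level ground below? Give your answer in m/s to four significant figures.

vₓ = 28.00 cos 60.3° = 13.87 m/s; v_y0 = 28.00 sin 60.3° = 24.32 m/s.
With up positive and y = 0 at the ground: y(t) = 48.8 + (24.32) t − 4.900 t². Setting y = 0 and taking the positive root: t = [24.32 + √(24.32² + 2·9.80·48.8)] / 9.80 = (24.32 + 39.34) / 9.80 = 6.497 s.
Vertical velocity at impact: v_y = v_y0 − g t = 24.32 − 9.80 × 6.497 = −39.34 m/s.
Speed: |v| = √(vₓ² + v_y²) = √(13.87² + 39.34²) = 41.72 m/s.

41.72 m/s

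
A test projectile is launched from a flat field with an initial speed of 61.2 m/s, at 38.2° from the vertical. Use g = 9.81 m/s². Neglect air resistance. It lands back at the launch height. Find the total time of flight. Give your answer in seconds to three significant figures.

vₓ = 61.20 sin 38.2° = 37.85 m/s; v_y0 = 61.20 cos 38.2° = 48.09 m/s.
It returns to y = 0 when t = 2 v_y0 / g = 2(48.09)/9.81 = 9.805 s.

9.81 s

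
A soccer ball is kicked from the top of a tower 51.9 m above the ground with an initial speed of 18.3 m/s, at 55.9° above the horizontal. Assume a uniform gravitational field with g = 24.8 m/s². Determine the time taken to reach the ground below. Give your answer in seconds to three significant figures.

Horizontal component vₓ = 18.30 cos 55.9° = 10.26 m/s; vertical v_y0 = 18.30 sin 55.9° = 15.15 m/s.
The projectile lands when y = 51.9 + (15.15) t − ½·24.8·t² = 0. Positive root: t = (15.15 + √(15.15² + 2·24.8·51.9)) / 24.8 = (15.15 + 52.95) / 24.8 = 2.746 s.

2.75 s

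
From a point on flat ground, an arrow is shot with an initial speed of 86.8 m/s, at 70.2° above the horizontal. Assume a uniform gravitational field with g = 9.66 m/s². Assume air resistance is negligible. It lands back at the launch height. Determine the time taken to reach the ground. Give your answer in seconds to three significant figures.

16.9 s

vₓ = 86.80 cos 70.2° = 29.40 m/s; v_y0 = 86.80 sin 70.2° = 81.67 m/s.
Landing at launch height ⇒ T = 2 v_y0 / g = 2 × 81.67 / 9.66 = 16.91 s.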